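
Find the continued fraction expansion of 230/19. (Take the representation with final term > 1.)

[12; 9, 2]

230 = 12*19 + 2
19 = 9*2 + 1
2 = 2*1 + 0  (stop)
So 230/19 = [12; 9, 2].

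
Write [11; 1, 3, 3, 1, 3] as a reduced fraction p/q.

753/64

Using pₖ = aₖpₖ₋₁ + pₖ₋₂ and qₖ = aₖqₖ₋₁ + qₖ₋₂:
  k=0: a=11, p=11, q=1
  k=1: a=1, p=12, q=1
  k=2: a=3, p=47, q=4
  k=3: a=3, p=153, q=13
  k=4: a=1, p=200, q=17
  k=5: a=3, p=753, q=64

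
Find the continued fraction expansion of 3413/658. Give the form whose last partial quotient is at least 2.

[5; 5, 2, 1, 6, 6]

3413 = 5*658 + 123
658 = 5*123 + 43
123 = 2*43 + 37
43 = 1*37 + 6
37 = 6*6 + 1
6 = 6*1 + 0  (stop)
So 3413/658 = [5; 5, 2, 1, 6, 6].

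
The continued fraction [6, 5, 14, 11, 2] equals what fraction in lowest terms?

Fold from the inside: start with 2/1.
  11 + 1/2 = 23/2
  14 + 2/23 = 324/23
  5 + 23/324 = 1643/324
  6 + 324/1643 = 10182/1643

10182/1643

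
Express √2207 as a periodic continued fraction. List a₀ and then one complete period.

[46; 1, 45, 1, 92]

a₀ = ⌊√2207⌋ = 46.
With m₀=0, d₀=1 and mₖ₊₁ = dₖaₖ − mₖ, dₖ₊₁ = (n − mₖ₊₁²)/dₖ, aₖ₊₁ = ⌊(a₀+mₖ₊₁)/dₖ₊₁⌋:
  k=1: m=46, d=91, a=1
  k=2: m=45, d=2, a=45
  k=3: m=45, d=91, a=1
  k=4: m=46, d=1, a=92
d=1 and a=2a₀=92 at k=4, so the next step gives (m, d) = (46, 91) again — its k=1 value — and the period has length 4.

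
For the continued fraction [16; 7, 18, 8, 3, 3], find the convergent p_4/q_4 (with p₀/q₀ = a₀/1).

Using pₖ = aₖpₖ₋₁ + pₖ₋₂, qₖ = aₖqₖ₋₁ + qₖ₋₂ (with p₋₁=1, p₋₂=0, q₋₁=0, q₋₂=1):
  k=0: a=16, p=16, q=1
  k=1: a=7, p=113, q=7
  k=2: a=18, p=2050, q=127
  k=3: a=8, p=16513, q=1023
  k=4: a=3, p=51589, q=3196

51589/3196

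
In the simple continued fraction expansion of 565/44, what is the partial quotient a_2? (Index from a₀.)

565 = 12·44 + 37   →  a_0 = 12
44 = 1·37 + 7   →  a_1 = 1
37 = 5·7 + 2   →  a_2 = 5

5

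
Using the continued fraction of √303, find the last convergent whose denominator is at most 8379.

86843/4989

√303 = [17; 2, 2, 5, 2, 2, 34, …] (period length 6).
Convergents:
  p_0/q_0 = 17/1
  p_1/q_1 = 35/2
  p_2/q_2 = 87/5
  p_3/q_3 = 470/27
  p_4/q_4 = 1027/59
  p_5/q_5 = 2524/145
  p_6/q_6 = 86843/4989
  p_7/q_7 = 176210/10123
q_6 = 4989 ≤ 8379 < 10123 = q_7, so the answer is 86843/4989.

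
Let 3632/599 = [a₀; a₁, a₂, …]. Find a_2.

1

3632 = 6·599 + 38   →  a_0 = 6
599 = 15·38 + 29   →  a_1 = 15
38 = 1·29 + 9   →  a_2 = 1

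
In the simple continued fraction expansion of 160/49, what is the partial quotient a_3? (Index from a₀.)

3

160 = 3·49 + 13   →  a_0 = 3
49 = 3·13 + 10   →  a_1 = 3
13 = 1·10 + 3   →  a_2 = 1
10 = 3·3 + 1   →  a_3 = 3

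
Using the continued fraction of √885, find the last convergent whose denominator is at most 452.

7110/239

√885 = [29; 1, 2, 1, 58, …] (period length 4).
Convergents:
  p_0/q_0 = 29/1
  p_1/q_1 = 30/1
  p_2/q_2 = 89/3
  p_3/q_3 = 119/4
  p_4/q_4 = 6991/235
  p_5/q_5 = 7110/239
  p_6/q_6 = 21211/713
q_5 = 239 ≤ 452 < 713 = q_6, so the answer is 7110/239.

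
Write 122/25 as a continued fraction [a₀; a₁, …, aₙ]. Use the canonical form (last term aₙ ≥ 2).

[4; 1, 7, 3]

122 = 4×25 + 22
25 = 1×22 + 3
22 = 7×3 + 1
3 = 3×1 + 0  (stop)
So 122/25 = [4; 1, 7, 3].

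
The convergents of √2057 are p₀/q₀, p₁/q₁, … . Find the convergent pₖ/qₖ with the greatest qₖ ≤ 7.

√2057 = [45; 2, 1, 4, 1, 2, 90, …] (period length 6).
Convergents:
  p_0/q_0 = 45/1
  p_1/q_1 = 91/2
  p_2/q_2 = 136/3
  p_3/q_3 = 635/14
q_2 = 3 ≤ 7 < 14 = q_3, so the answer is 136/3.

136/3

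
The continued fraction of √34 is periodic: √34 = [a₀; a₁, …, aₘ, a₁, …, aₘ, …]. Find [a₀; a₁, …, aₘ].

[5; 1, 4, 1, 10]

a₀ = ⌊√34⌋ = 5.
With m₀=0, d₀=1 and mₖ₊₁ = dₖaₖ − mₖ, dₖ₊₁ = (n − mₖ₊₁²)/dₖ, aₖ₊₁ = ⌊(a₀+mₖ₊₁)/dₖ₊₁⌋:
  k=1: m=5, d=9, a=1
  k=2: m=4, d=2, a=4
  k=3: m=4, d=9, a=1
  k=4: m=5, d=1, a=10
d=1 and a=2a₀=10 at k=4, so the next step gives (m, d) = (5, 9) again — its k=1 value — and the period has length 4.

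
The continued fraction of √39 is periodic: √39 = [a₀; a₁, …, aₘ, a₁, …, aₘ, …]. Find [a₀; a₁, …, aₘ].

[6; 4, 12]

a₀ = ⌊√39⌋ = 6.
With m₀=0, d₀=1 and mₖ₊₁ = dₖaₖ − mₖ, dₖ₊₁ = (n − mₖ₊₁²)/dₖ, aₖ₊₁ = ⌊(a₀+mₖ₊₁)/dₖ₊₁⌋:
  k=1: m=6, d=3, a=4
  k=2: m=6, d=1, a=12
d=1 and a=2a₀=12 at k=2, so the next step gives (m, d) = (6, 3) again — its k=1 value — and the period has length 2.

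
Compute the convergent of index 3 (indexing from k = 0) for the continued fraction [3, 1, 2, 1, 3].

15/4

Using pₖ = aₖpₖ₋₁ + pₖ₋₂, qₖ = aₖqₖ₋₁ + qₖ₋₂ (with p₋₁=1, p₋₂=0, q₋₁=0, q₋₂=1):
  k=0: a=3, p=3, q=1
  k=1: a=1, p=4, q=1
  k=2: a=2, p=11, q=3
  k=3: a=1, p=15, q=4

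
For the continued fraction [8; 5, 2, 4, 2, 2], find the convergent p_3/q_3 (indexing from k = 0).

401/49

Using pₖ = aₖpₖ₋₁ + pₖ₋₂, qₖ = aₖqₖ₋₁ + qₖ₋₂ (with p₋₁=1, p₋₂=0, q₋₁=0, q₋₂=1):
  k=0: a=8, p=8, q=1
  k=1: a=5, p=41, q=5
  k=2: a=2, p=90, q=11
  k=3: a=4, p=401, q=49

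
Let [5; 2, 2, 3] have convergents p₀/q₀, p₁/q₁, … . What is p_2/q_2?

27/5

Using pₖ = aₖpₖ₋₁ + pₖ₋₂, qₖ = aₖqₖ₋₁ + qₖ₋₂ (with p₋₁=1, p₋₂=0, q₋₁=0, q₋₂=1):
  k=0: a=5, p=5, q=1
  k=1: a=2, p=11, q=2
  k=2: a=2, p=27, q=5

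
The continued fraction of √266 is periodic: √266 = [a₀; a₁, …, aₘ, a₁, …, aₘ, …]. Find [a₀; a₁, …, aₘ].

a₀ = ⌊√266⌋ = 16.
With m₀=0, d₀=1 and mₖ₊₁ = dₖaₖ − mₖ, dₖ₊₁ = (n − mₖ₊₁²)/dₖ, aₖ₊₁ = ⌊(a₀+mₖ₊₁)/dₖ₊₁⌋:
  k=1: m=16, d=10, a=3
  k=2: m=14, d=7, a=4
  k=3: m=14, d=10, a=3
  k=4: m=16, d=1, a=32
d=1 and a=2a₀=32 at k=4, so the next step gives (m, d) = (16, 10) again — its k=1 value — and the period has length 4.

[16; 3, 4, 3, 32]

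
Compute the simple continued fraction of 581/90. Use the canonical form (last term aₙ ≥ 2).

[6; 2, 5, 8]

581 = 6·90 + 41
90 = 2·41 + 8
41 = 5·8 + 1
8 = 8·1 + 0  (stop)
So 581/90 = [6; 2, 5, 8].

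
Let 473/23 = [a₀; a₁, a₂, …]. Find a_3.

3

473 = 20·23 + 13   →  a_0 = 20
23 = 1·13 + 10   →  a_1 = 1
13 = 1·10 + 3   →  a_2 = 1
10 = 3·3 + 1   →  a_3 = 3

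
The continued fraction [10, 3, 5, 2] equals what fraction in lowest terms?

361/35

Fold from the inside: start with 2/1.
  5 + 1/2 = 11/2
  3 + 2/11 = 35/11
  10 + 11/35 = 361/35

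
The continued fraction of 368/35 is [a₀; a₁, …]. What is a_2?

368 = 10·35 + 18   →  a_0 = 10
35 = 1·18 + 17   →  a_1 = 1
18 = 1·17 + 1   →  a_2 = 1

1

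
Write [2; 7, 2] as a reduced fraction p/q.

Fold from the inside: start with 2/1.
  7 + 1/2 = 15/2
  2 + 2/15 = 32/15

32/15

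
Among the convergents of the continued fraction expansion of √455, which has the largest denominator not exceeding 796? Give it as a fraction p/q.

√455 = [21; 3, 42, …] (period length 2).
Convergents:
  p_0/q_0 = 21/1
  p_1/q_1 = 64/3
  p_2/q_2 = 2709/127
  p_3/q_3 = 8191/384
  p_4/q_4 = 346731/16255
q_3 = 384 ≤ 796 < 16255 = q_4, so the answer is 8191/384.

8191/384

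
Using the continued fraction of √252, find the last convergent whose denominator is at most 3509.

√252 = [15; 1, 6, 1, 30, …] (period length 4).
Convergents:
  p_0/q_0 = 15/1
  p_1/q_1 = 16/1
  p_2/q_2 = 111/7
  p_3/q_3 = 127/8
  p_4/q_4 = 3921/247
  p_5/q_5 = 4048/255
  p_6/q_6 = 28209/1777
  p_7/q_7 = 32257/2032
  p_8/q_8 = 995919/62737
q_7 = 2032 ≤ 3509 < 62737 = q_8, so the answer is 32257/2032.

32257/2032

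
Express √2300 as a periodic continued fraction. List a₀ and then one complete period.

[47; 1, 22, 1, 94]

a₀ = ⌊√2300⌋ = 47.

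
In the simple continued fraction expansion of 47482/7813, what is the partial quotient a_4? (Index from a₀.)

2

47482 = 6·7813 + 604   →  a_0 = 6
7813 = 12·604 + 565   →  a_1 = 12
604 = 1·565 + 39   →  a_2 = 1
565 = 14·39 + 19   →  a_3 = 14
39 = 2·19 + 1   →  a_4 = 2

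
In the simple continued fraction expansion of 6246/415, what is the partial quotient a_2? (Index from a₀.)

1

6246 = 15·415 + 21   →  a_0 = 15
415 = 19·21 + 16   →  a_1 = 19
21 = 1·16 + 5   →  a_2 = 1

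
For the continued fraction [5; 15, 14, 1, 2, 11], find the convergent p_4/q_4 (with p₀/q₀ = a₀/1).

3359/663

Using pₖ = aₖpₖ₋₁ + pₖ₋₂, qₖ = aₖqₖ₋₁ + qₖ₋₂ (with p₋₁=1, p₋₂=0, q₋₁=0, q₋₂=1):
  k=0: a=5, p=5, q=1
  k=1: a=15, p=76, q=15
  k=2: a=14, p=1069, q=211
  k=3: a=1, p=1145, q=226
  k=4: a=2, p=3359, q=663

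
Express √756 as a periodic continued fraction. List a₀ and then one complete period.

[27; 2, 54]

a₀ = ⌊√756⌋ = 27.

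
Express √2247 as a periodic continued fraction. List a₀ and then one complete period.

[47; 2, 2, 15, 2, 2, 94]

a₀ = ⌊√2247⌋ = 47.
With m₀=0, d₀=1 and mₖ₊₁ = dₖaₖ − mₖ, dₖ₊₁ = (n − mₖ₊₁²)/dₖ, aₖ₊₁ = ⌊(a₀+mₖ₊₁)/dₖ₊₁⌋:
  k=1: m=47, d=38, a=2
  k=2: m=29, d=37, a=2
  k=3: m=45, d=6, a=15
  k=4: m=45, d=37, a=2
  k=5: m=29, d=38, a=2
  k=6: m=47, d=1, a=94
d=1 and a=2a₀=94 at k=6, so the next step gives (m, d) = (47, 38) again — its k=1 value — and the period has length 6.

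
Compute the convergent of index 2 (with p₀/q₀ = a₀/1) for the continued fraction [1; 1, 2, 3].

5/3

Using pₖ = aₖpₖ₋₁ + pₖ₋₂, qₖ = aₖqₖ₋₁ + qₖ₋₂ (with p₋₁=1, p₋₂=0, q₋₁=0, q₋₂=1):
  k=0: a=1, p=1, q=1
  k=1: a=1, p=2, q=1
  k=2: a=2, p=5, q=3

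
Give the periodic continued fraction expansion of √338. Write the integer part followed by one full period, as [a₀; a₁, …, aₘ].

a₀ = ⌊√338⌋ = 18.

[18; 2, 1, 1, 2, 36]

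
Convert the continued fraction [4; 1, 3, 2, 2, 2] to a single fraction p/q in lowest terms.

Using pₖ = aₖpₖ₋₁ + pₖ₋₂ and qₖ = aₖqₖ₋₁ + qₖ₋₂:
  k=0: a=4, p=4, q=1
  k=1: a=1, p=5, q=1
  k=2: a=3, p=19, q=4
  k=3: a=2, p=43, q=9
  k=4: a=2, p=105, q=22
  k=5: a=2, p=253, q=53

253/53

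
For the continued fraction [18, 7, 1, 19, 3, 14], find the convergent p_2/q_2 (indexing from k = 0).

Using pₖ = aₖpₖ₋₁ + pₖ₋₂, qₖ = aₖqₖ₋₁ + qₖ₋₂ (with p₋₁=1, p₋₂=0, q₋₁=0, q₋₂=1):
  k=0: a=18, p=18, q=1
  k=1: a=7, p=127, q=7
  k=2: a=1, p=145, q=8

145/8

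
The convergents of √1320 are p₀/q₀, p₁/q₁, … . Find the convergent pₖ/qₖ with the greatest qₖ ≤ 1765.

23761/654

√1320 = [36; 3, 72, …] (period length 2).
Convergents:
  p_0/q_0 = 36/1
  p_1/q_1 = 109/3
  p_2/q_2 = 7884/217
  p_3/q_3 = 23761/654
  p_4/q_4 = 1718676/47305
q_3 = 654 ≤ 1765 < 47305 = q_4, so the answer is 23761/654.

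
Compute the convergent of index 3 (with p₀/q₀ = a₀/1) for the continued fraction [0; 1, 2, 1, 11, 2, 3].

3/4

Using pₖ = aₖpₖ₋₁ + pₖ₋₂, qₖ = aₖqₖ₋₁ + qₖ₋₂ (with p₋₁=1, p₋₂=0, q₋₁=0, q₋₂=1):
  k=0: a=0, p=0, q=1
  k=1: a=1, p=1, q=1
  k=2: a=2, p=2, q=3
  k=3: a=1, p=3, q=4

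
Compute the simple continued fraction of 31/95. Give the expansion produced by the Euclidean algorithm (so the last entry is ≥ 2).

31 = 0*95 + 31
95 = 3*31 + 2
31 = 15*2 + 1
2 = 2*1 + 0  (stop)
So 31/95 = [0; 3, 15, 2].

[0; 3, 15, 2]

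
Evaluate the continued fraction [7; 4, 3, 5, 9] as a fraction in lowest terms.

Fold from the inside: start with 9/1.
  5 + 1/9 = 46/9
  3 + 9/46 = 147/46
  4 + 46/147 = 634/147
  7 + 147/634 = 4585/634

4585/634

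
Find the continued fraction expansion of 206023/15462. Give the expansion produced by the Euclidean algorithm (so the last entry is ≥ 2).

[13; 3, 12, 4, 1, 5, 14]

206023 = 13×15462 + 5017
15462 = 3×5017 + 411
5017 = 12×411 + 85
411 = 4×85 + 71
85 = 1×71 + 14
71 = 5×14 + 1
14 = 14×1 + 0  (stop)
So 206023/15462 = [13; 3, 12, 4, 1, 5, 14].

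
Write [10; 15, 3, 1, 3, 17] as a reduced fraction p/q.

39799/3954

Using pₖ = aₖpₖ₋₁ + pₖ₋₂ and qₖ = aₖqₖ₋₁ + qₖ₋₂:
  k=0: a=10, p=10, q=1
  k=1: a=15, p=151, q=15
  k=2: a=3, p=463, q=46
  k=3: a=1, p=614, q=61
  k=4: a=3, p=2305, q=229
  k=5: a=17, p=39799, q=3954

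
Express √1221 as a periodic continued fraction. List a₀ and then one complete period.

a₀ = ⌊√1221⌋ = 34.
With m₀=0, d₀=1 and mₖ₊₁ = dₖaₖ − mₖ, dₖ₊₁ = (n − mₖ₊₁²)/dₖ, aₖ₊₁ = ⌊(a₀+mₖ₊₁)/dₖ₊₁⌋:
  k=1: m=34, d=65, a=1
  k=2: m=31, d=4, a=16
  k=3: m=33, d=33, a=2
  k=4: m=33, d=4, a=16
  k=5: m=31, d=65, a=1
  k=6: m=34, d=1, a=68
d=1 and a=2a₀=68 at k=6, so the next step gives (m, d) = (34, 65) again — its k=1 value — and the period has length 6.

[34; 1, 16, 2, 16, 1, 68]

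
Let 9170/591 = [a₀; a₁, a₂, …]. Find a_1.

1

9170 = 15·591 + 305   →  a_0 = 15
591 = 1·305 + 286   →  a_1 = 1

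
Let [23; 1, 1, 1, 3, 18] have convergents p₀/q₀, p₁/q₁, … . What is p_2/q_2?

47/2

Using pₖ = aₖpₖ₋₁ + pₖ₋₂, qₖ = aₖqₖ₋₁ + qₖ₋₂ (with p₋₁=1, p₋₂=0, q₋₁=0, q₋₂=1):
  k=0: a=23, p=23, q=1
  k=1: a=1, p=24, q=1
  k=2: a=1, p=47, q=2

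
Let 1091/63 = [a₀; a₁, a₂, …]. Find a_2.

6

1091 = 17·63 + 20   →  a_0 = 17
63 = 3·20 + 3   →  a_1 = 3
20 = 6·3 + 2   →  a_2 = 6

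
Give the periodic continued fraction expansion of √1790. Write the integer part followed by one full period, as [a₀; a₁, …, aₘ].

[42; 3, 4, 8, 4, 3, 84]

a₀ = ⌊√1790⌋ = 42.
With m₀=0, d₀=1 and mₖ₊₁ = dₖaₖ − mₖ, dₖ₊₁ = (n − mₖ₊₁²)/dₖ, aₖ₊₁ = ⌊(a₀+mₖ₊₁)/dₖ₊₁⌋:
  k=1: m=42, d=26, a=3
  k=2: m=36, d=19, a=4
  k=3: m=40, d=10, a=8
  k=4: m=40, d=19, a=4
  k=5: m=36, d=26, a=3
  k=6: m=42, d=1, a=84
d=1 and a=2a₀=84 at k=6, so the next step gives (m, d) = (42, 26) again — its k=1 value — and the period has length 6.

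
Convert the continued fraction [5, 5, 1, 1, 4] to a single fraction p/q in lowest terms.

259/50

Fold from the inside: start with 4/1.
  1 + 1/4 = 5/4
  1 + 4/5 = 9/5
  5 + 5/9 = 50/9
  5 + 9/50 = 259/50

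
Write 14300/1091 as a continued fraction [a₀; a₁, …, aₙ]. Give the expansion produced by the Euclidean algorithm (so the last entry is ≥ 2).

14300 = 13×1091 + 117
1091 = 9×117 + 38
117 = 3×38 + 3
38 = 12×3 + 2
3 = 1×2 + 1
2 = 2×1 + 0  (stop)
So 14300/1091 = [13; 9, 3, 12, 1, 2].

[13; 9, 3, 12, 1, 2]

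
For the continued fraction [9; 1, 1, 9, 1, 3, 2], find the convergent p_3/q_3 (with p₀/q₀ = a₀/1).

Using pₖ = aₖpₖ₋₁ + pₖ₋₂, qₖ = aₖqₖ₋₁ + qₖ₋₂ (with p₋₁=1, p₋₂=0, q₋₁=0, q₋₂=1):
  k=0: a=9, p=9, q=1
  k=1: a=1, p=10, q=1
  k=2: a=1, p=19, q=2
  k=3: a=9, p=181, q=19

181/19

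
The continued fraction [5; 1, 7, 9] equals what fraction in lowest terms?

429/73

Fold from the inside: start with 9/1.
  7 + 1/9 = 64/9
  1 + 9/64 = 73/64
  5 + 64/73 = 429/73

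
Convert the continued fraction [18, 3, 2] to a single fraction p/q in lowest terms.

Fold from the inside: start with 2/1.
  3 + 1/2 = 7/2
  18 + 2/7 = 128/7

128/7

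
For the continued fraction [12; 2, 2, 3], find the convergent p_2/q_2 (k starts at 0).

Using pₖ = aₖpₖ₋₁ + pₖ₋₂, qₖ = aₖqₖ₋₁ + qₖ₋₂ (with p₋₁=1, p₋₂=0, q₋₁=0, q₋₂=1):
  k=0: a=12, p=12, q=1
  k=1: a=2, p=25, q=2
  k=2: a=2, p=62, q=5

62/5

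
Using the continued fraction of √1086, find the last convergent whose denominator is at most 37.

725/22

√1086 = [32; 1, 20, 1, 64, …] (period length 4).
Convergents:
  p_0/q_0 = 32/1
  p_1/q_1 = 33/1
  p_2/q_2 = 692/21
  p_3/q_3 = 725/22
  p_4/q_4 = 47092/1429
q_3 = 22 ≤ 37 < 1429 = q_4, so the answer is 725/22.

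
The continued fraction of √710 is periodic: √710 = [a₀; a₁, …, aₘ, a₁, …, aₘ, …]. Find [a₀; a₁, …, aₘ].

[26; 1, 1, 1, 4, 1, 1, 1, 52]

a₀ = ⌊√710⌋ = 26.
With m₀=0, d₀=1 and mₖ₊₁ = dₖaₖ − mₖ, dₖ₊₁ = (n − mₖ₊₁²)/dₖ, aₖ₊₁ = ⌊(a₀+mₖ₊₁)/dₖ₊₁⌋:
  k=1: m=26, d=34, a=1
  k=2: m=8, d=19, a=1
  k=3: m=11, d=31, a=1
  k=4: m=20, d=10, a=4
  k=5: m=20, d=31, a=1
  k=6: m=11, d=19, a=1
  k=7: m=8, d=34, a=1
  k=8: m=26, d=1, a=52
d=1 and a=2a₀=52 at k=8, so the next step gives (m, d) = (26, 34) again — its k=1 value — and the period has length 8.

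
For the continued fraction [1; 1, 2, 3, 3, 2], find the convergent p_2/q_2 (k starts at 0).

5/3

Using pₖ = aₖpₖ₋₁ + pₖ₋₂, qₖ = aₖqₖ₋₁ + qₖ₋₂ (with p₋₁=1, p₋₂=0, q₋₁=0, q₋₂=1):
  k=0: a=1, p=1, q=1
  k=1: a=1, p=2, q=1
  k=2: a=2, p=5, q=3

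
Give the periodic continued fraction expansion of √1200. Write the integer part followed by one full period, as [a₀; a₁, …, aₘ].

a₀ = ⌊√1200⌋ = 34.

[34; 1, 1, 1, 3, 1, 1, 1, 68]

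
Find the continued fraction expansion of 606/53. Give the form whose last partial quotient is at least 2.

[11; 2, 3, 3, 2]

606 = 11*53 + 23
53 = 2*23 + 7
23 = 3*7 + 2
7 = 3*2 + 1
2 = 2*1 + 0  (stop)
So 606/53 = [11; 2, 3, 3, 2].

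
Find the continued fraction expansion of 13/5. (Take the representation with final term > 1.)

13 = 2×5 + 3
5 = 1×3 + 2
3 = 1×2 + 1
2 = 2×1 + 0  (stop)
So 13/5 = [2; 1, 1, 2].

[2; 1, 1, 2]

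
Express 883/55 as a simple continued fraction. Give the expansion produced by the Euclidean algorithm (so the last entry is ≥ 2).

883 = 16×55 + 3
55 = 18×3 + 1
3 = 3×1 + 0  (stop)
So 883/55 = [16; 18, 3].

[16; 18, 3]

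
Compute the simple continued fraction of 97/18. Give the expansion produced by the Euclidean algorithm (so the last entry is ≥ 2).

97 = 5×18 + 7
18 = 2×7 + 4
7 = 1×4 + 3
4 = 1×3 + 1
3 = 3×1 + 0  (stop)
So 97/18 = [5; 2, 1, 1, 3].

[5; 2, 1, 1, 3]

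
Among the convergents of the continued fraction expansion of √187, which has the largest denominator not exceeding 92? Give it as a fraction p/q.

1135/83

√187 = [13; 1, 2, 13, 2, 1, 26, …] (period length 6).
Convergents:
  p_0/q_0 = 13/1
  p_1/q_1 = 14/1
  p_2/q_2 = 41/3
  p_3/q_3 = 547/40
  p_4/q_4 = 1135/83
  p_5/q_5 = 1682/123
q_4 = 83 ≤ 92 < 123 = q_5, so the answer is 1135/83.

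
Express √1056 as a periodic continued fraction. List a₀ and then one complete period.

a₀ = ⌊√1056⌋ = 32.
With m₀=0, d₀=1 and mₖ₊₁ = dₖaₖ − mₖ, dₖ₊₁ = (n − mₖ₊₁²)/dₖ, aₖ₊₁ = ⌊(a₀+mₖ₊₁)/dₖ₊₁⌋:
  k=1: m=32, d=32, a=2
  k=2: m=32, d=1, a=64
d=1 and a=2a₀=64 at k=2, so the next step gives (m, d) = (32, 32) again — its k=1 value — and the period has length 2.

[32; 2, 64]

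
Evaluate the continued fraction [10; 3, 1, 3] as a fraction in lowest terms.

Fold from the inside: start with 3/1.
  1 + 1/3 = 4/3
  3 + 3/4 = 15/4
  10 + 4/15 = 154/15

154/15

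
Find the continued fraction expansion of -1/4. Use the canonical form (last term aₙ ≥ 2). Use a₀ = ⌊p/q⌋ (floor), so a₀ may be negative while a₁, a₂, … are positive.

-1 = -1·4 + 3
4 = 1·3 + 1
3 = 3·1 + 0  (stop)
So -1/4 = [-1; 1, 3].

[-1; 1, 3]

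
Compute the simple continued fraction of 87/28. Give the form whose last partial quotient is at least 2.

87 = 3·28 + 3
28 = 9·3 + 1
3 = 3·1 + 0  (stop)
So 87/28 = [3; 9, 3].

[3; 9, 3]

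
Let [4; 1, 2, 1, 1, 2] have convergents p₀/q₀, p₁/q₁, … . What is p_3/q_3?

19/4

Using pₖ = aₖpₖ₋₁ + pₖ₋₂, qₖ = aₖqₖ₋₁ + qₖ₋₂ (with p₋₁=1, p₋₂=0, q₋₁=0, q₋₂=1):
  k=0: a=4, p=4, q=1
  k=1: a=1, p=5, q=1
  k=2: a=2, p=14, q=3
  k=3: a=1, p=19, q=4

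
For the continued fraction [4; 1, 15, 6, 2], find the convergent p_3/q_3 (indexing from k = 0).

Using pₖ = aₖpₖ₋₁ + pₖ₋₂, qₖ = aₖqₖ₋₁ + qₖ₋₂ (with p₋₁=1, p₋₂=0, q₋₁=0, q₋₂=1):
  k=0: a=4, p=4, q=1
  k=1: a=1, p=5, q=1
  k=2: a=15, p=79, q=16
  k=3: a=6, p=479, q=97

479/97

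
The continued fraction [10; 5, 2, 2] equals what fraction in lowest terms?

275/27

Using pₖ = aₖpₖ₋₁ + pₖ₋₂ and qₖ = aₖqₖ₋₁ + qₖ₋₂:
  k=0: a=10, p=10, q=1
  k=1: a=5, p=51, q=5
  k=2: a=2, p=112, q=11
  k=3: a=2, p=275, q=27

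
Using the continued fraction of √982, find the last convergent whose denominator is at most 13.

√982 = [31; 2, 1, 30, 1, 2, 62, …] (period length 6).
Convergents:
  p_0/q_0 = 31/1
  p_1/q_1 = 63/2
  p_2/q_2 = 94/3
  p_3/q_3 = 2883/92
q_2 = 3 ≤ 13 < 92 = q_3, so the answer is 94/3.

94/3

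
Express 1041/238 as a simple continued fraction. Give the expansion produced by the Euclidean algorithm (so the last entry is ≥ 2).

[4; 2, 1, 2, 14, 2]

1041 = 4×238 + 89
238 = 2×89 + 60
89 = 1×60 + 29
60 = 2×29 + 2
29 = 14×2 + 1
2 = 2×1 + 0  (stop)
So 1041/238 = [4; 2, 1, 2, 14, 2].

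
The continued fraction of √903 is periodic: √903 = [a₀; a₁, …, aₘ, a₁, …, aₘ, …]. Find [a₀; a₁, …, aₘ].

[30; 20, 60]

a₀ = ⌊√903⌋ = 30.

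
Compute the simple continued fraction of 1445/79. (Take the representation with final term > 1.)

1445 = 18×79 + 23
79 = 3×23 + 10
23 = 2×10 + 3
10 = 3×3 + 1
3 = 3×1 + 0  (stop)
So 1445/79 = [18; 3, 2, 3, 3].

[18; 3, 2, 3, 3]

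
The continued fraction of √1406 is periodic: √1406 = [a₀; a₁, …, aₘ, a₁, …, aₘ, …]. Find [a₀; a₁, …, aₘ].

a₀ = ⌊√1406⌋ = 37.
With m₀=0, d₀=1 and mₖ₊₁ = dₖaₖ − mₖ, dₖ₊₁ = (n − mₖ₊₁²)/dₖ, aₖ₊₁ = ⌊(a₀+mₖ₊₁)/dₖ₊₁⌋:
  k=1: m=37, d=37, a=2
  k=2: m=37, d=1, a=74
d=1 and a=2a₀=74 at k=2, so the next step gives (m, d) = (37, 37) again — its k=1 value — and the period has length 2.

[37; 2, 74]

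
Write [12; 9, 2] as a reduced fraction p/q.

Using pₖ = aₖpₖ₋₁ + pₖ₋₂ and qₖ = aₖqₖ₋₁ + qₖ₋₂:
  k=0: a=12, p=12, q=1
  k=1: a=9, p=109, q=9
  k=2: a=2, p=230, q=19

230/19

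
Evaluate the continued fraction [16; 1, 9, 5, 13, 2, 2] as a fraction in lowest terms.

Using pₖ = aₖpₖ₋₁ + pₖ₋₂ and qₖ = aₖqₖ₋₁ + qₖ₋₂:
  k=0: a=16, p=16, q=1
  k=1: a=1, p=17, q=1
  k=2: a=9, p=169, q=10
  k=3: a=5, p=862, q=51
  k=4: a=13, p=11375, q=673
  k=5: a=2, p=23612, q=1397
  k=6: a=2, p=58599, q=3467

58599/3467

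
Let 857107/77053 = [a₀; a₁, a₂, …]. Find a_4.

857107 = 11·77053 + 9524   →  a_0 = 11
77053 = 8·9524 + 861   →  a_1 = 8
9524 = 11·861 + 53   →  a_2 = 11
861 = 16·53 + 13   →  a_3 = 16
53 = 4·13 + 1   →  a_4 = 4

4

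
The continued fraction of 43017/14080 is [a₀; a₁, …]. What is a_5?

43017 = 3·14080 + 777   →  a_0 = 3
14080 = 18·777 + 94   →  a_1 = 18
777 = 8·94 + 25   →  a_2 = 8
94 = 3·25 + 19   →  a_3 = 3
25 = 1·19 + 6   →  a_4 = 1
19 = 3·6 + 1   →  a_5 = 3

3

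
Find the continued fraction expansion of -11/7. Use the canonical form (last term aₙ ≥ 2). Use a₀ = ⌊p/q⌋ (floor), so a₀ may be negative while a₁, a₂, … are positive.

[-2; 2, 3]

-11 = -2*7 + 3
7 = 2*3 + 1
3 = 3*1 + 0  (stop)
So -11/7 = [-2; 2, 3].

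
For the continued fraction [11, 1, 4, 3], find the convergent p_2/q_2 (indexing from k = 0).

59/5

Using pₖ = aₖpₖ₋₁ + pₖ₋₂, qₖ = aₖqₖ₋₁ + qₖ₋₂ (with p₋₁=1, p₋₂=0, q₋₁=0, q₋₂=1):
  k=0: a=11, p=11, q=1
  k=1: a=1, p=12, q=1
  k=2: a=4, p=59, q=5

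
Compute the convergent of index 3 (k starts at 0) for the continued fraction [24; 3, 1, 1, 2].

Using pₖ = aₖpₖ₋₁ + pₖ₋₂, qₖ = aₖqₖ₋₁ + qₖ₋₂ (with p₋₁=1, p₋₂=0, q₋₁=0, q₋₂=1):
  k=0: a=24, p=24, q=1
  k=1: a=3, p=73, q=3
  k=2: a=1, p=97, q=4
  k=3: a=1, p=170, q=7

170/7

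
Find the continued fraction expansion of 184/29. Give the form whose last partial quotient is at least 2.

184 = 6·29 + 10
29 = 2·10 + 9
10 = 1·9 + 1
9 = 9·1 + 0  (stop)
So 184/29 = [6; 2, 1, 9].

[6; 2, 1, 9]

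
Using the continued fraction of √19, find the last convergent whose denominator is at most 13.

√19 = [4; 2, 1, 3, 1, 2, 8, …] (period length 6).
Convergents:
  p_0/q_0 = 4/1
  p_1/q_1 = 9/2
  p_2/q_2 = 13/3
  p_3/q_3 = 48/11
  p_4/q_4 = 61/14
q_3 = 11 ≤ 13 < 14 = q_4, so the answer is 48/11.

48/11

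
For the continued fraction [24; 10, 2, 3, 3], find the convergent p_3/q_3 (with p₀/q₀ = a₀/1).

1759/73

Using pₖ = aₖpₖ₋₁ + pₖ₋₂, qₖ = aₖqₖ₋₁ + qₖ₋₂ (with p₋₁=1, p₋₂=0, q₋₁=0, q₋₂=1):
  k=0: a=24, p=24, q=1
  k=1: a=10, p=241, q=10
  k=2: a=2, p=506, q=21
  k=3: a=3, p=1759, q=73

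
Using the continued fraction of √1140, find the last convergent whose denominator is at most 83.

2431/72

√1140 = [33; 1, 3, 4, 3, 1, 66, …] (period length 6).
Convergents:
  p_0/q_0 = 33/1
  p_1/q_1 = 34/1
  p_2/q_2 = 135/4
  p_3/q_3 = 574/17
  p_4/q_4 = 1857/55
  p_5/q_5 = 2431/72
  p_6/q_6 = 162303/4807
q_5 = 72 ≤ 83 < 4807 = q_6, so the answer is 2431/72.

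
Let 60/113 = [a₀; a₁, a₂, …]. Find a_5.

1

60 = 0·113 + 60   →  a_0 = 0
113 = 1·60 + 53   →  a_1 = 1
60 = 1·53 + 7   →  a_2 = 1
53 = 7·7 + 4   →  a_3 = 7
7 = 1·4 + 3   →  a_4 = 1
4 = 1·3 + 1   →  a_5 = 1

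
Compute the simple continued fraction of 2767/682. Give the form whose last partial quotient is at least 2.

2767 = 4*682 + 39
682 = 17*39 + 19
39 = 2*19 + 1
19 = 19*1 + 0  (stop)
So 2767/682 = [4; 17, 2, 19].

[4; 17, 2, 19]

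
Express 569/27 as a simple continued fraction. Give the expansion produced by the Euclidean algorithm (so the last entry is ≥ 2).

[21; 13, 2]

569 = 21×27 + 2
27 = 13×2 + 1
2 = 2×1 + 0  (stop)
So 569/27 = [21; 13, 2].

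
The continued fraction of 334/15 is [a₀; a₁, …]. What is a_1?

334 = 22·15 + 4   →  a_0 = 22
15 = 3·4 + 3   →  a_1 = 3

3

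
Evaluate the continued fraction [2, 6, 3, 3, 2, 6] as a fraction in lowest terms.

Using pₖ = aₖpₖ₋₁ + pₖ₋₂ and qₖ = aₖqₖ₋₁ + qₖ₋₂:
  k=0: a=2, p=2, q=1
  k=1: a=6, p=13, q=6
  k=2: a=3, p=41, q=19
  k=3: a=3, p=136, q=63
  k=4: a=2, p=313, q=145
  k=5: a=6, p=2014, q=933

2014/933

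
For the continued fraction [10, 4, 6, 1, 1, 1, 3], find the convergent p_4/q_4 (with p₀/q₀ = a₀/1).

553/54

Using pₖ = aₖpₖ₋₁ + pₖ₋₂, qₖ = aₖqₖ₋₁ + qₖ₋₂ (with p₋₁=1, p₋₂=0, q₋₁=0, q₋₂=1):
  k=0: a=10, p=10, q=1
  k=1: a=4, p=41, q=4
  k=2: a=6, p=256, q=25
  k=3: a=1, p=297, q=29
  k=4: a=1, p=553, q=54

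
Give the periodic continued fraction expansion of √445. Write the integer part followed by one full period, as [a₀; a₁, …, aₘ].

a₀ = ⌊√445⌋ = 21.
With m₀=0, d₀=1 and mₖ₊₁ = dₖaₖ − mₖ, dₖ₊₁ = (n − mₖ₊₁²)/dₖ, aₖ₊₁ = ⌊(a₀+mₖ₊₁)/dₖ₊₁⌋:
  k=1: m=21, d=4, a=10
  k=2: m=19, d=21, a=1
  k=3: m=2, d=21, a=1
  k=4: m=19, d=4, a=10
  k=5: m=21, d=1, a=42
d=1 and a=2a₀=42 at k=5, so the next step gives (m, d) = (21, 4) again — its k=1 value — and the period has length 5.

[21; 10, 1, 1, 10, 42]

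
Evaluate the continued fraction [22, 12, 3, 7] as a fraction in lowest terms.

Fold from the inside: start with 7/1.
  3 + 1/7 = 22/7
  12 + 7/22 = 271/22
  22 + 22/271 = 5984/271

5984/271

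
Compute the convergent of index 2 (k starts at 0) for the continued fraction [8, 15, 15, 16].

Using pₖ = aₖpₖ₋₁ + pₖ₋₂, qₖ = aₖqₖ₋₁ + qₖ₋₂ (with p₋₁=1, p₋₂=0, q₋₁=0, q₋₂=1):
  k=0: a=8, p=8, q=1
  k=1: a=15, p=121, q=15
  k=2: a=15, p=1823, q=226

1823/226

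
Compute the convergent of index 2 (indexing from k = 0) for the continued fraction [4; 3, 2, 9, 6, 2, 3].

Using pₖ = aₖpₖ₋₁ + pₖ₋₂, qₖ = aₖqₖ₋₁ + qₖ₋₂ (with p₋₁=1, p₋₂=0, q₋₁=0, q₋₂=1):
  k=0: a=4, p=4, q=1
  k=1: a=3, p=13, q=3
  k=2: a=2, p=30, q=7

30/7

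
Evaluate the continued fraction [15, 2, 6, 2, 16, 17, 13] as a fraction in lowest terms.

1588267/102706

Fold from the inside: start with 13/1.
  17 + 1/13 = 222/13
  16 + 13/222 = 3565/222
  2 + 222/3565 = 7352/3565
  6 + 3565/7352 = 47677/7352
  2 + 7352/47677 = 102706/47677
  15 + 47677/102706 = 1588267/102706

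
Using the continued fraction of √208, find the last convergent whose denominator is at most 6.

√208 = [14; 2, 2, 1, 2, 2, 28, …] (period length 6).
Convergents:
  p_0/q_0 = 14/1
  p_1/q_1 = 29/2
  p_2/q_2 = 72/5
  p_3/q_3 = 101/7
q_2 = 5 ≤ 6 < 7 = q_3, so the answer is 72/5.

72/5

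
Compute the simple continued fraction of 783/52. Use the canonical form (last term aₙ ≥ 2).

[15; 17, 3]

783 = 15×52 + 3
52 = 17×3 + 1
3 = 3×1 + 0  (stop)
So 783/52 = [15; 17, 3].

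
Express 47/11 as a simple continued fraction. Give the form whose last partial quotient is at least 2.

47 = 4·11 + 3
11 = 3·3 + 2
3 = 1·2 + 1
2 = 2·1 + 0  (stop)
So 47/11 = [4; 3, 1, 2].

[4; 3, 1, 2]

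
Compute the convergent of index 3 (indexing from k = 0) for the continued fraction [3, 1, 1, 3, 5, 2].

25/7

Using pₖ = aₖpₖ₋₁ + pₖ₋₂, qₖ = aₖqₖ₋₁ + qₖ₋₂ (with p₋₁=1, p₋₂=0, q₋₁=0, q₋₂=1):
  k=0: a=3, p=3, q=1
  k=1: a=1, p=4, q=1
  k=2: a=1, p=7, q=2
  k=3: a=3, p=25, q=7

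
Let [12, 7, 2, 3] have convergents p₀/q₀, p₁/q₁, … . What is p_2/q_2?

182/15

Using pₖ = aₖpₖ₋₁ + pₖ₋₂, qₖ = aₖqₖ₋₁ + qₖ₋₂ (with p₋₁=1, p₋₂=0, q₋₁=0, q₋₂=1):
  k=0: a=12, p=12, q=1
  k=1: a=7, p=85, q=7
  k=2: a=2, p=182, q=15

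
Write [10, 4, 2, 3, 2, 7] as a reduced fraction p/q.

5399/528

Fold from the inside: start with 7/1.
  2 + 1/7 = 15/7
  3 + 7/15 = 52/15
  2 + 15/52 = 119/52
  4 + 52/119 = 528/119
  10 + 119/528 = 5399/528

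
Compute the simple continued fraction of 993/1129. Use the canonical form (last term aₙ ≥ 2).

993 = 0×1129 + 993
1129 = 1×993 + 136
993 = 7×136 + 41
136 = 3×41 + 13
41 = 3×13 + 2
13 = 6×2 + 1
2 = 2×1 + 0  (stop)
So 993/1129 = [0; 1, 7, 3, 3, 6, 2].

[0; 1, 7, 3, 3, 6, 2]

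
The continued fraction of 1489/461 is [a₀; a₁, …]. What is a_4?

6

1489 = 3·461 + 106   →  a_0 = 3
461 = 4·106 + 37   →  a_1 = 4
106 = 2·37 + 32   →  a_2 = 2
37 = 1·32 + 5   →  a_3 = 1
32 = 6·5 + 2   →  a_4 = 6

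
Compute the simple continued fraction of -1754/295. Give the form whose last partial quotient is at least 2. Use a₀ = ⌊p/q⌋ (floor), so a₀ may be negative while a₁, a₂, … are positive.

[-6; 18, 2, 3, 2]

-1754 = -6×295 + 16
295 = 18×16 + 7
16 = 2×7 + 2
7 = 3×2 + 1
2 = 2×1 + 0  (stop)
So -1754/295 = [-6; 18, 2, 3, 2].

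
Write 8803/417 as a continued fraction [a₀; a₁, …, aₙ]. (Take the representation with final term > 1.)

8803 = 21·417 + 46
417 = 9·46 + 3
46 = 15·3 + 1
3 = 3·1 + 0  (stop)
So 8803/417 = [21; 9, 15, 3].

[21; 9, 15, 3]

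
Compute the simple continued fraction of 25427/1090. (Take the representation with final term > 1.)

25427 = 23·1090 + 357
1090 = 3·357 + 19
357 = 18·19 + 15
19 = 1·15 + 4
15 = 3·4 + 3
4 = 1·3 + 1
3 = 3·1 + 0  (stop)
So 25427/1090 = [23; 3, 18, 1, 3, 1, 3].

[23; 3, 18, 1, 3, 1, 3]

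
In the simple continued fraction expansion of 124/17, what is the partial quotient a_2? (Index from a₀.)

2

124 = 7·17 + 5   →  a_0 = 7
17 = 3·5 + 2   →  a_1 = 3
5 = 2·2 + 1   →  a_2 = 2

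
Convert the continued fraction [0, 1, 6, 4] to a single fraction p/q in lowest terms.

25/29

Fold from the inside: start with 4/1.
  6 + 1/4 = 25/4
  1 + 4/25 = 29/25
  0 + 25/29 = 25/29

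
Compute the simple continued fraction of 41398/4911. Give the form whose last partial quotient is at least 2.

41398 = 8·4911 + 2110
4911 = 2·2110 + 691
2110 = 3·691 + 37
691 = 18·37 + 25
37 = 1·25 + 12
25 = 2·12 + 1
12 = 12·1 + 0  (stop)
So 41398/4911 = [8; 2, 3, 18, 1, 2, 12].

[8; 2, 3, 18, 1, 2, 12]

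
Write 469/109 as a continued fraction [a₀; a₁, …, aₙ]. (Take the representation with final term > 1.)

[4; 3, 3, 3, 3]

469 = 4×109 + 33
109 = 3×33 + 10
33 = 3×10 + 3
10 = 3×3 + 1
3 = 3×1 + 0  (stop)
So 469/109 = [4; 3, 3, 3, 3].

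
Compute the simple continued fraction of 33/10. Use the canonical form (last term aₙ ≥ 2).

33 = 3·10 + 3
10 = 3·3 + 1
3 = 3·1 + 0  (stop)
So 33/10 = [3; 3, 3].

[3; 3, 3]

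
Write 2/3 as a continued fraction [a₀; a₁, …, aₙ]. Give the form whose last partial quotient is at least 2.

2 = 0×3 + 2
3 = 1×2 + 1
2 = 2×1 + 0  (stop)
So 2/3 = [0; 1, 2].

[0; 1, 2]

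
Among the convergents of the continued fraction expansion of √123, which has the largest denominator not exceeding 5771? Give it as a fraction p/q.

29767/2684

√123 = [11; 11, 22, …] (period length 2).
Convergents:
  p_0/q_0 = 11/1
  p_1/q_1 = 122/11
  p_2/q_2 = 2695/243
  p_3/q_3 = 29767/2684
  p_4/q_4 = 657569/59291
q_3 = 2684 ≤ 5771 < 59291 = q_4, so the answer is 29767/2684.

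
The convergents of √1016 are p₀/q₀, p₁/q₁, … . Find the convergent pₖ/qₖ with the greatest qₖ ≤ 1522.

16288/511

√1016 = [31; 1, 6, 1, 62, …] (period length 4).
Convergents:
  p_0/q_0 = 31/1
  p_1/q_1 = 32/1
  p_2/q_2 = 223/7
  p_3/q_3 = 255/8
  p_4/q_4 = 16033/503
  p_5/q_5 = 16288/511
  p_6/q_6 = 113761/3569
q_5 = 511 ≤ 1522 < 3569 = q_6, so the answer is 16288/511.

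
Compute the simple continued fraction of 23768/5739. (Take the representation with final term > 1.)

23768 = 4·5739 + 812
5739 = 7·812 + 55
812 = 14·55 + 42
55 = 1·42 + 13
42 = 3·13 + 3
13 = 4·3 + 1
3 = 3·1 + 0  (stop)
So 23768/5739 = [4; 7, 14, 1, 3, 4, 3].

[4; 7, 14, 1, 3, 4, 3]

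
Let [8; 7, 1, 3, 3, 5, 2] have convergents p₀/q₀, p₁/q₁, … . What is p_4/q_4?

821/101

Using pₖ = aₖpₖ₋₁ + pₖ₋₂, qₖ = aₖqₖ₋₁ + qₖ₋₂ (with p₋₁=1, p₋₂=0, q₋₁=0, q₋₂=1):
  k=0: a=8, p=8, q=1
  k=1: a=7, p=57, q=7
  k=2: a=1, p=65, q=8
  k=3: a=3, p=252, q=31
  k=4: a=3, p=821, q=101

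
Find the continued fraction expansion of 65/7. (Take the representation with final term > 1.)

[9; 3, 2]

65 = 9*7 + 2
7 = 3*2 + 1
2 = 2*1 + 0  (stop)
So 65/7 = [9; 3, 2].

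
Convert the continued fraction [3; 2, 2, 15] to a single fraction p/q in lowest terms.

Using pₖ = aₖpₖ₋₁ + pₖ₋₂ and qₖ = aₖqₖ₋₁ + qₖ₋₂:
  k=0: a=3, p=3, q=1
  k=1: a=2, p=7, q=2
  k=2: a=2, p=17, q=5
  k=3: a=15, p=262, q=77

262/77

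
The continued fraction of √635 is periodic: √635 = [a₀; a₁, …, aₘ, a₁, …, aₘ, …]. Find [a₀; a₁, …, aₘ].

[25; 5, 50]

a₀ = ⌊√635⌋ = 25.
With m₀=0, d₀=1 and mₖ₊₁ = dₖaₖ − mₖ, dₖ₊₁ = (n − mₖ₊₁²)/dₖ, aₖ₊₁ = ⌊(a₀+mₖ₊₁)/dₖ₊₁⌋:
  k=1: m=25, d=10, a=5
  k=2: m=25, d=1, a=50
d=1 and a=2a₀=50 at k=2, so the next step gives (m, d) = (25, 10) again — its k=1 value — and the period has length 2.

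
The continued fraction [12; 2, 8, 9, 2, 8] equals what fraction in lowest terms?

34557/2771

Using pₖ = aₖpₖ₋₁ + pₖ₋₂ and qₖ = aₖqₖ₋₁ + qₖ₋₂:
  k=0: a=12, p=12, q=1
  k=1: a=2, p=25, q=2
  k=2: a=8, p=212, q=17
  k=3: a=9, p=1933, q=155
  k=4: a=2, p=4078, q=327
  k=5: a=8, p=34557, q=2771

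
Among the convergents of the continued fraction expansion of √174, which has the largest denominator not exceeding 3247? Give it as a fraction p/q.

38003/2881

√174 = [13; 5, 4, 5, 26, …] (period length 4).
Convergents:
  p_0/q_0 = 13/1
  p_1/q_1 = 66/5
  p_2/q_2 = 277/21
  p_3/q_3 = 1451/110
  p_4/q_4 = 38003/2881
  p_5/q_5 = 191466/14515
q_4 = 2881 ≤ 3247 < 14515 = q_5, so the answer is 38003/2881.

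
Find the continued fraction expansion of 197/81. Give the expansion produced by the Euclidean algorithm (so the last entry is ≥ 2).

[2; 2, 3, 5, 2]

197 = 2*81 + 35
81 = 2*35 + 11
35 = 3*11 + 2
11 = 5*2 + 1
2 = 2*1 + 0  (stop)
So 197/81 = [2; 2, 3, 5, 2].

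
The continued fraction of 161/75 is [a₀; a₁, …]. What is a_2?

161 = 2·75 + 11   →  a_0 = 2
75 = 6·11 + 9   →  a_1 = 6
11 = 1·9 + 2   →  a_2 = 1

1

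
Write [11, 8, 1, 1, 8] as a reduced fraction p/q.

1612/145

Fold from the inside: start with 8/1.
  1 + 1/8 = 9/8
  1 + 8/9 = 17/9
  8 + 9/17 = 145/17
  11 + 17/145 = 1612/145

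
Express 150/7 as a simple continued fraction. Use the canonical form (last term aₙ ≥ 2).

[21; 2, 3]

150 = 21·7 + 3
7 = 2·3 + 1
3 = 3·1 + 0  (stop)
So 150/7 = [21; 2, 3].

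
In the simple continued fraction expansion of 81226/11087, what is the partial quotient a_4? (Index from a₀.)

81226 = 7·11087 + 3617   →  a_0 = 7
11087 = 3·3617 + 236   →  a_1 = 3
3617 = 15·236 + 77   →  a_2 = 15
236 = 3·77 + 5   →  a_3 = 3
77 = 15·5 + 2   →  a_4 = 15

15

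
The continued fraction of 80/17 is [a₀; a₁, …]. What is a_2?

80 = 4·17 + 12   →  a_0 = 4
17 = 1·12 + 5   →  a_1 = 1
12 = 2·5 + 2   →  a_2 = 2

2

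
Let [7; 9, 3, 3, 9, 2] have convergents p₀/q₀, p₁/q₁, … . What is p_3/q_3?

Using pₖ = aₖpₖ₋₁ + pₖ₋₂, qₖ = aₖqₖ₋₁ + qₖ₋₂ (with p₋₁=1, p₋₂=0, q₋₁=0, q₋₂=1):
  k=0: a=7, p=7, q=1
  k=1: a=9, p=64, q=9
  k=2: a=3, p=199, q=28
  k=3: a=3, p=661, q=93

661/93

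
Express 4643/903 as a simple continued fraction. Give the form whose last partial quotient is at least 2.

4643 = 5×903 + 128
903 = 7×128 + 7
128 = 18×7 + 2
7 = 3×2 + 1
2 = 2×1 + 0  (stop)
So 4643/903 = [5; 7, 18, 3, 2].

[5; 7, 18, 3, 2]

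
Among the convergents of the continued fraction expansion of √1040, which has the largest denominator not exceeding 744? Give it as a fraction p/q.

√1040 = [32; 4, 64, …] (period length 2).
Convergents:
  p_0/q_0 = 32/1
  p_1/q_1 = 129/4
  p_2/q_2 = 8288/257
  p_3/q_3 = 33281/1032
q_2 = 257 ≤ 744 < 1032 = q_3, so the answer is 8288/257.

8288/257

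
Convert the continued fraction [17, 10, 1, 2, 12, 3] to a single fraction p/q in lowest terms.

Fold from the inside: start with 3/1.
  12 + 1/3 = 37/3
  2 + 3/37 = 77/37
  1 + 37/77 = 114/77
  10 + 77/114 = 1217/114
  17 + 114/1217 = 20803/1217

20803/1217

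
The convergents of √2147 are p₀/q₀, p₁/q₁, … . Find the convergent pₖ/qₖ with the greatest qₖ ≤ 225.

√2147 = [46; 2, 1, 45, 1, 2, 92, …] (period length 6).
Convergents:
  p_0/q_0 = 46/1
  p_1/q_1 = 93/2
  p_2/q_2 = 139/3
  p_3/q_3 = 6348/137
  p_4/q_4 = 6487/140
  p_5/q_5 = 19322/417
q_4 = 140 ≤ 225 < 417 = q_5, so the answer is 6487/140.

6487/140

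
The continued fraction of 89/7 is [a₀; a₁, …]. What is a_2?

2

89 = 12·7 + 5   →  a_0 = 12
7 = 1·5 + 2   →  a_1 = 1
5 = 2·2 + 1   →  a_2 = 2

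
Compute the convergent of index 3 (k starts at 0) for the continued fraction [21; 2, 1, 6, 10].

427/20

Using pₖ = aₖpₖ₋₁ + pₖ₋₂, qₖ = aₖqₖ₋₁ + qₖ₋₂ (with p₋₁=1, p₋₂=0, q₋₁=0, q₋₂=1):
  k=0: a=21, p=21, q=1
  k=1: a=2, p=43, q=2
  k=2: a=1, p=64, q=3
  k=3: a=6, p=427, q=20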